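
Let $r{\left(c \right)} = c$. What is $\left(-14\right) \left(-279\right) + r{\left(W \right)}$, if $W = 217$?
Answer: $4123$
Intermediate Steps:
$\left(-14\right) \left(-279\right) + r{\left(W \right)} = \left(-14\right) \left(-279\right) + 217 = 3906 + 217 = 4123$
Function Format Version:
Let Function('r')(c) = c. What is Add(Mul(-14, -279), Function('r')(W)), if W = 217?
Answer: 4123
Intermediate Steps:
Add(Mul(-14, -279), Function('r')(W)) = Add(Mul(-14, -279), 217) = Add(3906, 217) = 4123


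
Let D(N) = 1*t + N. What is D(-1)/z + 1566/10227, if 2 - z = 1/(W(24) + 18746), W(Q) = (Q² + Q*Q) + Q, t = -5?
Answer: -128895514/45274929 ≈ -2.8470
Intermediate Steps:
D(N) = -5 + N (D(N) = 1*(-5) + N = -5 + N)
W(Q) = Q + 2*Q² (W(Q) = (Q² + Q²) + Q = 2*Q² + Q = Q + 2*Q²)
z = 39843/19922 (z = 2 - 1/(24*(1 + 2*24) + 18746) = 2 - 1/(24*(1 + 48) + 18746) = 2 - 1/(24*49 + 18746) = 2 - 1/(1176 + 18746) = 2 - 1/19922 = 39843/19922 ≈ 2.0000)
D(-1)/z + 1566/10227 = (-5 - 1)/(39843/19922) + 1566/10227 = -6*19922/39843 + 1566*(1/10227) = -39844/13281 + 522/3409 = -128895514/45274929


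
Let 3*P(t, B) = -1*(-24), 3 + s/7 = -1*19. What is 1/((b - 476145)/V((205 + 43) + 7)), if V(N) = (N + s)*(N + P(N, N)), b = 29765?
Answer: -26563/446380 ≈ -0.059508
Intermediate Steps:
s = -154 (s = -21 + 7*(-1*19) = -21 + 7*(-19) = -21 - 133 = -154)
P(t, B) = 8 (P(t, B) = (-1*(-24))/3 = (1/3)*24 = 8)
V(N) = (-154 + N)*(8 + N) (V(N) = (N - 154)*(N + 8) = (-154 + N)*(8 + N))
1/((b - 476145)/V((205 + 43) + 7)) = 1/((29765 - 476145)/(-1232 + ((205 + 43) + 7)**2 - 146*((205 + 43) + 7))) = 1/(-446380/(-1232 + (248 + 7)**2 - 146*(248 + 7))) = 1/(-446380/(-1232 + 255**2 - 146*255)) = 1/(-446380/(-1232 + 65025 - 37230)) = 1/(-446380/26563) = -26563/446380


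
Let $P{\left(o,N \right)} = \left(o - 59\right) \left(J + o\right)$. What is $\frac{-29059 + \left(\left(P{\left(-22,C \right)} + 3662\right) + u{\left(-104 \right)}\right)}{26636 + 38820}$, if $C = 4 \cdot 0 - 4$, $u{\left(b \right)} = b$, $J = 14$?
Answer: $- \frac{24853}{65456} \approx -0.37969$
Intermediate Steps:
$C = -4$ ($C = 0 - 4 = -4$)
$P{\left(o,N \right)} = \left(-59 + o\right) \left(14 + o\right)$ ($P{\left(o,N \right)} = \left(o - 59\right) \left(14 + o\right) = \left(-59 + o\right) \left(14 + o\right)$)
$\frac{-29059 + \left(\left(P{\left(-22,C \right)} + 3662\right) + u{\left(-104 \right)}\right)}{26636 + 38820} = \frac{-29059 + \left(\left(\left(-826 + \left(-22\right)^{2} - -990\right) + 3662\right) - 104\right)}{26636 + 38820} = \frac{-29059 + \left(\left(\left(-826 + 484 + 990\right) + 3662\right) - 104\right)}{65456} = \left(-29059 + \left(\left(648 + 3662\right) - 104\right)\right) \frac{1}{65456} = \left(-29059 + \left(4310 - 104\right)\right) \frac{1}{65456} = \left(-29059 + 4206\right) \frac{1}{65456} = \left(-24853\right) \frac{1}{65456} = - \frac{24853}{65456}$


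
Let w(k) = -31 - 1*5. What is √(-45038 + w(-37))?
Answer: I*√45074 ≈ 212.31*I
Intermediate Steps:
w(k) = -36 (w(k) = -31 - 5 = -36)
√(-45038 + w(-37)) = √(-45038 - 36) = √(-45074) = I*√45074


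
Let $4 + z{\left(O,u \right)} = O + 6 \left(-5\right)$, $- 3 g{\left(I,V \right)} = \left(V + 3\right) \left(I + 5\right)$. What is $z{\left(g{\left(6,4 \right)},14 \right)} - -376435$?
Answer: $\frac{1129126}{3} \approx 3.7638 \cdot 10^{5}$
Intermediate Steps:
$g{\left(I,V \right)} = - \frac{\left(3 + V\right) \left(5 + I\right)}{3}$ ($g{\left(I,V \right)} = - \frac{\left(V + 3\right) \left(I + 5\right)}{3} = - \frac{\left(3 + V\right) \left(5 + I\right)}{3}$)
$z{\left(O,u \right)} = -34 + O$ ($z{\left(O,u \right)} = -4 + \left(O + 6 \left(-5\right)\right) = -4 + \left(O - 30\right) = -4 + \left(-30 + O\right) = -34 + O$)
$z{\left(g{\left(6,4 \right)},14 \right)} - -376435 = \left(-34 - \left(\frac{53}{3} + 8\right)\right) - -376435 = \left(-34 - \frac{77}{3}\right) + 376435 = - \frac{179}{3} + 376435 = \frac{1129126}{3}$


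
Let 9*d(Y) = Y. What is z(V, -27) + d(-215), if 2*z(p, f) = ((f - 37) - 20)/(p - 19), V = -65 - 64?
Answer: -15721/666 ≈ -23.605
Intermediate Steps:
d(Y) = Y/9
V = -129
z(p, f) = (-57 + f)/(2*(-19 + p)) (z(p, f) = (((f - 37) - 20)/(p - 19))/2 = (((-37 + f) - 20)/(-19 + p))/2 = ((-57 + f)/(-19 + p))/2 = (-57 + f)/(2*(-19 + p)))
z(V, -27) + d(-215) = (-57 - 27)/(2*(-19 - 129)) + (⅑)*(-215) = (½)*(-84)/(-148) - 215/9 = (½)*(-1/148)*(-84) - 215/9 = 21/74 - 215/9 = -15721/666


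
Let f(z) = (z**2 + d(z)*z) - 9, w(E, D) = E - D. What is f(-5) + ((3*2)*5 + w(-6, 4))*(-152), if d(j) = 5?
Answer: -3049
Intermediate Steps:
f(z) = -9 + z**2 + 5*z (f(z) = (z**2 + 5*z) - 9 = -9 + z**2 + 5*z)
f(-5) + ((3*2)*5 + w(-6, 4))*(-152) = (-9 + (-5)**2 + 5*(-5)) + ((3*2)*5 + (-6 - 1*4))*(-152) = (-9 + 25 - 25) + (6*5 + (-6 - 4))*(-152) = -9 + (30 - 10)*(-152) = -9 + 20*(-152) = -9 - 3040 = -3049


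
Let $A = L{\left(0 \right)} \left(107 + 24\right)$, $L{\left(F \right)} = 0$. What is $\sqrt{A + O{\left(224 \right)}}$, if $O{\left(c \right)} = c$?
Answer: $4 \sqrt{14} \approx 14.967$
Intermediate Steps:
$A = 0$ ($A = 0 \left(107 + 24\right) = 0 \cdot 131 = 0$)
$\sqrt{A + O{\left(224 \right)}} = \sqrt{0 + 224} = \sqrt{224} = 4 \sqrt{14}$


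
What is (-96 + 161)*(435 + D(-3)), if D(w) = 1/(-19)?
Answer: 537160/19 ≈ 28272.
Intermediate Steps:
D(w) = -1/19
(-96 + 161)*(435 + D(-3)) = (-96 + 161)*(435 - 1/19) = 65*(8264/19) = 537160/19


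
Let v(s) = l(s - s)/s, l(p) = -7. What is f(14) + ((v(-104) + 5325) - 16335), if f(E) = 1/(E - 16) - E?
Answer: -1146541/104 ≈ -11024.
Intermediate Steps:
v(s) = -7/s
f(E) = 1/(-16 + E) - E
f(14) + ((v(-104) + 5325) - 16335) = (1 - 1*14² + 16*14)/(-16 + 14) + ((-7/(-104) + 5325) - 16335) = (1 - 1*196 + 224)/(-2) + ((-7*(-1/104) + 5325) - 16335) = -(1 - 196 + 224)/2 + ((7/104 + 5325) - 16335) = -½*29 + (553807/104 - 16335) = -29/2 - 1145033/104 = -1146541/104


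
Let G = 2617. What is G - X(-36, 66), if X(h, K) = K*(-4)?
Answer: 2881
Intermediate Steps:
X(h, K) = -4*K
G - X(-36, 66) = 2617 - (-4)*66 = 2617 - 1*(-264) = 2617 + 264 = 2881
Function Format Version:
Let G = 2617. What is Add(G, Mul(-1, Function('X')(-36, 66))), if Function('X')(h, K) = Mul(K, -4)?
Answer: 2881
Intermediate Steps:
Function('X')(h, K) = Mul(-4, K)
Add(G, Mul(-1, Function('X')(-36, 66))) = Add(2617, Mul(-1, Mul(-4, 66))) = Add(2617, Mul(-1, -264)) = Add(2617, 264) = 2881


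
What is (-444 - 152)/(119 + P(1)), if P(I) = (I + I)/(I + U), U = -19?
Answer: -2682/535 ≈ -5.0131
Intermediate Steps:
P(I) = 2*I/(-19 + I) (P(I) = (I + I)/(I - 19) = (2*I)/(-19 + I) = 2*I/(-19 + I))
(-444 - 152)/(119 + P(1)) = (-444 - 152)/(119 + 2*1/(-19 + 1)) = -596/(119 + 2*1/(-18)) = -596/(119 + 2*1*(-1/18)) = -596/(119 - ⅑) = -596/1070/9 = -596*9/1070 = -2682/535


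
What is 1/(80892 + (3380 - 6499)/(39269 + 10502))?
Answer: 49771/4026072613 ≈ 1.2362e-5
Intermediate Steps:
1/(80892 + (3380 - 6499)/(39269 + 10502)) = 1/(80892 - 3119/49771) = 1/(4026072613/49771) = 49771/4026072613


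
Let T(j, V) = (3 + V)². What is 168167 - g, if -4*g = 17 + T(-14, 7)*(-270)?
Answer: 645685/4 ≈ 1.6142e+5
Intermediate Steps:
g = 26983/4 (g = -(17 + (3 + 7)²*(-270))/4 = -(17 + 10²*(-270))/4 = -(17 + 100*(-270))/4 = -(17 - 27000)/4 = -¼*(-26983) = 26983/4 ≈ 6745.8)
168167 - g = 168167 - 1*26983/4 = 168167 - 26983/4 = 645685/4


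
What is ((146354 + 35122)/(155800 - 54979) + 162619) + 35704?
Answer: 6665101553/33607 ≈ 1.9832e+5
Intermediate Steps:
((146354 + 35122)/(155800 - 54979) + 162619) + 35704 = (181476/100821 + 162619) + 35704 = (181476*(1/100821) + 162619) + 35704 = (60492/33607 + 162619) + 35704 = 5465197225/33607 + 35704 = 6665101553/33607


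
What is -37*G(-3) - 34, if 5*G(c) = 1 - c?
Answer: -318/5 ≈ -63.600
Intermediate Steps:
G(c) = ⅕ - c/5 (G(c) = (1 - c)/5 = ⅕ - c/5)
-37*G(-3) - 34 = -37*(⅕ - ⅕*(-3)) - 34 = -37*(⅕ + ⅗) - 34 = -37*⅘ - 34 = -148/5 - 34 = -318/5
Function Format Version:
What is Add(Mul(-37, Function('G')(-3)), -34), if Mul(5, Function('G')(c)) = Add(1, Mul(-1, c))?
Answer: Rational(-318, 5) ≈ -63.600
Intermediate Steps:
Function('G')(c) = Add(Rational(1, 5), Mul(Rational(-1, 5), c)) (Function('G')(c) = Mul(Rational(1, 5), Add(1, Mul(-1, c))) = Add(Rational(1, 5), Mul(Rational(-1, 5), c)))
Add(Mul(-37, Function('G')(-3)), -34) = Add(Mul(-37, Add(Rational(1, 5), Mul(Rational(-1, 5), -3))), -34) = Add(Mul(-37, Add(Rational(1, 5), Rational(3, 5))), -34) = Add(Mul(-37, Rational(4, 5)), -34) = Add(Rational(-148, 5), -34) = Rational(-318, 5)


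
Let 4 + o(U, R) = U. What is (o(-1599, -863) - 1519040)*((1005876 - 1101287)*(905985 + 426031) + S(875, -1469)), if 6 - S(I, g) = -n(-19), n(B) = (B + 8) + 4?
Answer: 193256965650265011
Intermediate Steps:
n(B) = 12 + B (n(B) = (8 + B) + 4 = 12 + B)
o(U, R) = -4 + U
S(I, g) = -1 (S(I, g) = 6 - (-1)*(12 - 19) = 6 - (-1)*(-7) = 6 - 1*7 = 6 - 7 = -1)
(o(-1599, -863) - 1519040)*((1005876 - 1101287)*(905985 + 426031) + S(875, -1469)) = ((-4 - 1599) - 1519040)*((1005876 - 1101287)*(905985 + 426031) - 1) = (-1603 - 1519040)*(-95411*1332016 - 1) = -1520643*(-127088978576 - 1) = -1520643*(-127088978577) = 193256965650265011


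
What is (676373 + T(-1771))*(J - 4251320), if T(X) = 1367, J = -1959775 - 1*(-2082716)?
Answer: -2797967583460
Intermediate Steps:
J = 122941 (J = -1959775 + 2082716 = 122941)
(676373 + T(-1771))*(J - 4251320) = (676373 + 1367)*(122941 - 4251320) = 677740*(-4128379) = -2797967583460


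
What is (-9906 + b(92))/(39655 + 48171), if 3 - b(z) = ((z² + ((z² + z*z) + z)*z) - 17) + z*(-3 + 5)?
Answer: -792187/43913 ≈ -18.040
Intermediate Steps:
b(z) = 20 - z² - 2*z - z*(z + 2*z²) (b(z) = 3 - (((z² + ((z² + z*z) + z)*z) - 17) + z*(-3 + 5)) = 3 - (((z² + ((z² + z²) + z)*z) - 17) + z*2) = 3 - (((z² + (2*z² + z)*z) - 17) + 2*z) = 3 - (((z² + (z + 2*z²)*z) - 17) + 2*z) = 3 - (((z² + z*(z + 2*z²)) - 17) + 2*z) = 3 - ((-17 + z² + z*(z + 2*z²)) + 2*z) = 3 - (-17 + z² + 2*z + z*(z + 2*z²)) = 3 + (17 - z² - 2*z - z*(z + 2*z²)) = 20 - z² - 2*z - z*(z + 2*z²))
(-9906 + b(92))/(39655 + 48171) = (-9906 + (20 - 2*92 - 2*92² - 2*92³))/(39655 + 48171) = (-9906 + (20 - 184 - 2*8464 - 2*778688))/87826 = (-9906 + (20 - 184 - 16928 - 1557376))*(1/87826) = (-9906 - 1574468)*(1/87826) = -1584374*1/87826 = -792187/43913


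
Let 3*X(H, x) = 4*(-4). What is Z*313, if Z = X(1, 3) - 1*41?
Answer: -43507/3 ≈ -14502.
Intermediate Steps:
X(H, x) = -16/3 (X(H, x) = (4*(-4))/3 = (1/3)*(-16) = -16/3)
Z = -139/3 (Z = -16/3 - 1*41 = -16/3 - 41 = -139/3 ≈ -46.333)
Z*313 = -139/3*313 = -43507/3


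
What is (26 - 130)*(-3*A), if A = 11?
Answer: 3432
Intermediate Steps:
(26 - 130)*(-3*A) = (26 - 130)*(-3*11) = -104*(-33) = 3432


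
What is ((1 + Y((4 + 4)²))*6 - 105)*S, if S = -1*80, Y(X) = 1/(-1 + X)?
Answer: 166160/21 ≈ 7912.4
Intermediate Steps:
S = -80
((1 + Y((4 + 4)²))*6 - 105)*S = ((1 + 1/(-1 + (4 + 4)²))*6 - 105)*(-80) = ((1 + 1/(-1 + 8²))*6 - 105)*(-80) = ((1 + 1/(-1 + 64))*6 - 105)*(-80) = ((1 + 1/63)*6 - 105)*(-80) = ((64/63)*6 - 105)*(-80) = (128/21 - 105)*(-80) = -2077/21*(-80) = 166160/21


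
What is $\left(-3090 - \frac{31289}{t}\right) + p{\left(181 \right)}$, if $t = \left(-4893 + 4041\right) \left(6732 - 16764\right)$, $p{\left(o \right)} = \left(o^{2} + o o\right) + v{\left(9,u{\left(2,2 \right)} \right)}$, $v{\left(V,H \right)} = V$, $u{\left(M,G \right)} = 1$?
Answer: $\frac{533699680135}{8547264} \approx 62441.0$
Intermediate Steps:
$p{\left(o \right)} = 9 + 2 o^{2}$ ($p{\left(o \right)} = \left(o^{2} + o o\right) + 9 = \left(o^{2} + o^{2}\right) + 9 = 2 o^{2} + 9 = 9 + 2 o^{2}$)
$t = 8547264$ ($t = \left(-852\right) \left(-10032\right) = 8547264$)
$\left(-3090 - \frac{31289}{t}\right) + p{\left(181 \right)} = \left(-3090 - \frac{31289}{8547264}\right) + \left(9 + 2 \cdot 181^{2}\right) = \left(-3090 - \frac{31289}{8547264}\right) + \left(9 + 2 \cdot 32761\right) = \left(-3090 - \frac{31289}{8547264}\right) + \left(9 + 65522\right) = - \frac{26411077049}{8547264} + 65531 = \frac{533699680135}{8547264}$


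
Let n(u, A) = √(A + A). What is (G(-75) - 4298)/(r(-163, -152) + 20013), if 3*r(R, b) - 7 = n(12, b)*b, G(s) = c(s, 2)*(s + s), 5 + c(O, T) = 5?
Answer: -193558281/903136433 - 1959888*I*√19/903136433 ≈ -0.21432 - 0.0094592*I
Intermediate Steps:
c(O, T) = 0 (c(O, T) = -5 + 5 = 0)
n(u, A) = √2*√A (n(u, A) = √(2*A) = √2*√A)
G(s) = 0 (G(s) = 0*(s + s) = 0*(2*s) = 0)
r(R, b) = 7/3 + √2*b^(3/2)/3 (r(R, b) = 7/3 + ((√2*√b)*b)/3 = 7/3 + (√2*b^(3/2))/3 = 7/3 + √2*b^(3/2)/3)
(G(-75) - 4298)/(r(-163, -152) + 20013) = (0 - 4298)/((7/3 + √2*(-152)^(3/2)/3) + 20013) = -4298/((7/3 + √2*(-304*I*√38)/3) + 20013) = -4298/((7/3 - 608*I*√19/3) + 20013) = -4298/(60046/3 - 608*I*√19/3)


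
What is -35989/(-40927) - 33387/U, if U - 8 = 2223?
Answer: -1286138290/91308137 ≈ -14.086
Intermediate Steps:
U = 2231 (U = 8 + 2223 = 2231)
-35989/(-40927) - 33387/U = -35989/(-40927) - 33387/2231 = -35989*(-1/40927) - 33387*1/2231 = 35989/40927 - 33387/2231 = -1286138290/91308137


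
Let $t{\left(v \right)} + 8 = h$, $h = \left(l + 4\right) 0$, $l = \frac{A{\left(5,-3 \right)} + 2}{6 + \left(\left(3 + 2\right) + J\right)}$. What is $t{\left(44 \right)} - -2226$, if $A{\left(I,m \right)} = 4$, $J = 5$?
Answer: $2218$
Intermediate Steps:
$l = \frac{3}{8}$ ($l = \frac{4 + 2}{6 + \left(\left(3 + 2\right) + 5\right)} = \frac{6}{6 + \left(5 + 5\right)} = \frac{6}{6 + 10} = \frac{6}{16} = 6 \cdot \frac{1}{16} = \frac{3}{8} \approx 0.375$)
$h = 0$ ($h = \left(\frac{3}{8} + 4\right) 0 = \frac{35}{8} \cdot 0 = 0$)
$t{\left(v \right)} = -8$ ($t{\left(v \right)} = -8 + 0 = -8$)
$t{\left(44 \right)} - -2226 = -8 - -2226 = -8 + 2226 = 2218$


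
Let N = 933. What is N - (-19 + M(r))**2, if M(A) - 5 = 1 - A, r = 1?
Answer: 737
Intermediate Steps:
M(A) = 6 - A (M(A) = 5 + (1 - A) = 6 - A)
N - (-19 + M(r))**2 = 933 - (-19 + (6 - 1*1))**2 = 933 - (-19 + (6 - 1))**2 = 933 - (-19 + 5)**2 = 933 - 1*(-14)**2 = 933 - 1*196 = 933 - 196 = 737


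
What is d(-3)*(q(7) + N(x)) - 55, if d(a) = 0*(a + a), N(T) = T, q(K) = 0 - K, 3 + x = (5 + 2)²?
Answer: -55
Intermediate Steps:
x = 46 (x = -3 + (5 + 2)² = -3 + 7² = -3 + 49 = 46)
q(K) = -K
d(a) = 0 (d(a) = 0*(2*a) = 0)
d(-3)*(q(7) + N(x)) - 55 = 0*(-1*7 + 46) - 55 = 0*(-7 + 46) - 55 = 0*39 - 55 = 0 - 55 = -55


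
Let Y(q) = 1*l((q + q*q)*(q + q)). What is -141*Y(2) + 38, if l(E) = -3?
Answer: 461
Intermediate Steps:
Y(q) = -3 (Y(q) = 1*(-3) = -3)
-141*Y(2) + 38 = -141*(-3) + 38 = 423 + 38 = 461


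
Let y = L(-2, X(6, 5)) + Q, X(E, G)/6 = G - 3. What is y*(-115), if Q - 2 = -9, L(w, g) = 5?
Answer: 230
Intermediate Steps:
X(E, G) = -18 + 6*G (X(E, G) = 6*(G - 3) = 6*(-3 + G) = -18 + 6*G)
Q = -7 (Q = 2 - 9 = -7)
y = -2 (y = 5 - 7 = -2)
y*(-115) = -2*(-115) = 230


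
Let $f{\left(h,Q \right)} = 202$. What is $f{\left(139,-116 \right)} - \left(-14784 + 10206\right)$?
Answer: $4780$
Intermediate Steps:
$f{\left(139,-116 \right)} - \left(-14784 + 10206\right) = 202 - \left(-14784 + 10206\right) = 202 - -4578 = 202 + 4578 = 4780$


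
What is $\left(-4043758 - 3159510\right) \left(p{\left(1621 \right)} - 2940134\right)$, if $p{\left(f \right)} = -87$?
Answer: $21179199842228$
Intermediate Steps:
$\left(-4043758 - 3159510\right) \left(p{\left(1621 \right)} - 2940134\right) = \left(-4043758 - 3159510\right) \left(-87 - 2940134\right) = - 7203268 \left(-87 - 2940134\right) = \left(-7203268\right) \left(-2940221\right) = 21179199842228$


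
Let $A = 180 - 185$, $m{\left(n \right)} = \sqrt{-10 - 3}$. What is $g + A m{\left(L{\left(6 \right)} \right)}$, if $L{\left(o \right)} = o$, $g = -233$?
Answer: $-233 - 5 i \sqrt{13} \approx -233.0 - 18.028 i$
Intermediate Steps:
$m{\left(n \right)} = i \sqrt{13}$ ($m{\left(n \right)} = \sqrt{-13} = i \sqrt{13}$)
$A = -5$
$g + A m{\left(L{\left(6 \right)} \right)} = -233 - 5 i \sqrt{13}$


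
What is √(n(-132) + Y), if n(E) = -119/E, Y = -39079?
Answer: I*√170224197/66 ≈ 197.68*I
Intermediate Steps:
√(n(-132) + Y) = √(-119/(-132) - 39079) = √(-119*(-1/132) - 39079) = √(119/132 - 39079) = √(-5158309/132) = I*√170224197/66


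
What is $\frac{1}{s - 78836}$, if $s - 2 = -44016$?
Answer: $- \frac{1}{122850} \approx -8.14 \cdot 10^{-6}$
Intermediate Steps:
$s = -44014$ ($s = 2 - 44016 = -44014$)
$\frac{1}{s - 78836} = \frac{1}{-44014 - 78836} = \frac{1}{-122850} = - \frac{1}{122850}$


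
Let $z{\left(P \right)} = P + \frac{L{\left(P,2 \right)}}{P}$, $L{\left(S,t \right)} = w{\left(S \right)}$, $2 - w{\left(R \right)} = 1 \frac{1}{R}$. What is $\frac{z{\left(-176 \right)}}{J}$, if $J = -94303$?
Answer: $\frac{5452129}{2921129728} \approx 0.0018664$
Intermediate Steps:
$w{\left(R \right)} = 2 - \frac{1}{R}$ ($w{\left(R \right)} = 2 - 1 \frac{1}{R} = 2 - \frac{1}{R}$)
$L{\left(S,t \right)} = 2 - \frac{1}{S}$
$z{\left(P \right)} = P + \frac{2 - \frac{1}{P}}{P}$
$\frac{z{\left(-176 \right)}}{J} = \frac{-176 - \frac{1}{30976} + \frac{2}{-176}}{-94303} = \left(-176 - \frac{1}{30976} + 2 \left(- \frac{1}{176}\right)\right) \left(- \frac{1}{94303}\right) = \left(-176 - \frac{1}{30976} - \frac{1}{88}\right) \left(- \frac{1}{94303}\right) = \left(- \frac{5452129}{30976}\right) \left(- \frac{1}{94303}\right) = \frac{5452129}{2921129728}$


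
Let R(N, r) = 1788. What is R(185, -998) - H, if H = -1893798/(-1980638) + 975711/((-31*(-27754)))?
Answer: 1521675005697093/852044719306 ≈ 1785.9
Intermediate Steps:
H = 1780952422035/852044719306 (H = -1893798*(-1/1980638) + 975711/860374 = 946899/990319 + 975711*(1/860374) = 946899/990319 + 975711/860374 = 1780952422035/852044719306 ≈ 2.0902)
R(185, -998) - H = 1788 - 1*1780952422035/852044719306 = 1788 - 1780952422035/852044719306 = 1521675005697093/852044719306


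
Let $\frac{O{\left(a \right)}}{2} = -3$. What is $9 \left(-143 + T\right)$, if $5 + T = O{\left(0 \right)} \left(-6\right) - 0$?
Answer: $-1008$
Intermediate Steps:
$O{\left(a \right)} = -6$ ($O{\left(a \right)} = 2 \left(-3\right) = -6$)
$T = 31$ ($T = -5 - -36 = -5 + \left(36 + 0\right) = -5 + 36 = 31$)
$9 \left(-143 + T\right) = 9 \left(-143 + 31\right) = 9 \left(-112\right) = -1008$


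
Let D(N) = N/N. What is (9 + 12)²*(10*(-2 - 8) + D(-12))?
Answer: -43659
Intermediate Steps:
D(N) = 1
(9 + 12)²*(10*(-2 - 8) + D(-12)) = (9 + 12)²*(10*(-2 - 8) + 1) = 21²*(10*(-10) + 1) = 441*(-100 + 1) = 441*(-99) = -43659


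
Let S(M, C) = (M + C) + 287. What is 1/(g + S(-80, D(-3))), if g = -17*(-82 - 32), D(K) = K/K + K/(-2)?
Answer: 2/4295 ≈ 0.00046566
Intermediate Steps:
D(K) = 1 - K/2 (D(K) = 1 + K*(-½) = 1 - K/2)
S(M, C) = 287 + C + M (S(M, C) = (C + M) + 287 = 287 + C + M)
g = 1938 (g = -17*(-114) = 1938)
1/(g + S(-80, D(-3))) = 1/(1938 + (287 + (1 - ½*(-3)) - 80)) = 1/(1938 + (287 + (1 + 3/2) - 80)) = 1/(1938 + (287 + 5/2 - 80)) = 1/(1938 + 419/2) = 1/(4295/2) = 2/4295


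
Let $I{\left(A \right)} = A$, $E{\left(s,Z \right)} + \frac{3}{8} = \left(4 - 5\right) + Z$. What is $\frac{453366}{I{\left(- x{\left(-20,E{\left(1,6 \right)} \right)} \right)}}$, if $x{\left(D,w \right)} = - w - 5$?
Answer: $\frac{3626928}{77} \approx 47103.0$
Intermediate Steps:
$E{\left(s,Z \right)} = - \frac{11}{8} + Z$ ($E{\left(s,Z \right)} = - \frac{3}{8} + \left(\left(4 - 5\right) + Z\right) = - \frac{3}{8} + \left(-1 + Z\right) = - \frac{11}{8} + Z$)
$x{\left(D,w \right)} = -5 - w$
$\frac{453366}{I{\left(- x{\left(-20,E{\left(1,6 \right)} \right)} \right)}} = \frac{453366}{\left(-1\right) \left(-5 - \left(- \frac{11}{8} + 6\right)\right)} = \frac{453366}{\left(-1\right) \left(-5 - \frac{37}{8}\right)} = \frac{453366}{\left(-1\right) \left(- \frac{77}{8}\right)} = \frac{453366}{\frac{77}{8}} = 453366 \cdot \frac{8}{77} = \frac{3626928}{77}$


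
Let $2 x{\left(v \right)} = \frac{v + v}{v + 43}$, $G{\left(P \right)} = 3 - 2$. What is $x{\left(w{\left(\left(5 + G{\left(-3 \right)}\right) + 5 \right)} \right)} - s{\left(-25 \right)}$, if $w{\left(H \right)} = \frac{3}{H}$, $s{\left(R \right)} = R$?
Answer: $\frac{11903}{476} \approx 25.006$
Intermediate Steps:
$G{\left(P \right)} = 1$ ($G{\left(P \right)} = 3 - 2 = 1$)
$x{\left(v \right)} = \frac{v}{43 + v}$ ($x{\left(v \right)} = \frac{\left(v + v\right) \frac{1}{v + 43}}{2} = \frac{2 v \frac{1}{43 + v}}{2} = \frac{v}{43 + v}$)
$x{\left(w{\left(\left(5 + G{\left(-3 \right)}\right) + 5 \right)} \right)} - s{\left(-25 \right)} = \frac{3 \frac{1}{\left(5 + 1\right) + 5}}{43 + \frac{3}{\left(5 + 1\right) + 5}} - -25 = \frac{3 \frac{1}{6 + 5}}{43 + \frac{3}{6 + 5}} + 25 = \frac{3 \cdot \frac{1}{11}}{43 + \frac{3}{11}} + 25 = \frac{3 \cdot \frac{1}{11}}{43 + 3 \cdot \frac{1}{11}} + 25 = \frac{3}{11 \left(43 + \frac{3}{11}\right)} + 25 = \frac{3}{11 \cdot \frac{476}{11}} + 25 = \frac{3}{11} \cdot \frac{11}{476} + 25 = \frac{3}{476} + 25 = \frac{11903}{476}$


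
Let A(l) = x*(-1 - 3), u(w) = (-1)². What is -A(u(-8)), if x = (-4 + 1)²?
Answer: 36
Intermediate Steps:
x = 9 (x = (-3)² = 9)
u(w) = 1
A(l) = -36 (A(l) = 9*(-1 - 3) = 9*(-4) = -36)
-A(u(-8)) = -1*(-36) = 36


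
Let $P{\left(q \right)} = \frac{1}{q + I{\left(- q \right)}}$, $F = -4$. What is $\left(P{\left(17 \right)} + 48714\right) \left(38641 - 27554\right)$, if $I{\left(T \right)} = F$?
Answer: $\frac{7021208621}{13} \approx 5.4009 \cdot 10^{8}$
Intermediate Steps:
$I{\left(T \right)} = -4$
$P{\left(q \right)} = \frac{1}{-4 + q}$ ($P{\left(q \right)} = \frac{1}{q - 4} = \frac{1}{-4 + q}$)
$\left(P{\left(17 \right)} + 48714\right) \left(38641 - 27554\right) = \left(\frac{1}{-4 + 17} + 48714\right) \left(38641 - 27554\right) = \left(\frac{1}{13} + 48714\right) 11087 = \frac{633283}{13} \cdot 11087 = \frac{7021208621}{13}$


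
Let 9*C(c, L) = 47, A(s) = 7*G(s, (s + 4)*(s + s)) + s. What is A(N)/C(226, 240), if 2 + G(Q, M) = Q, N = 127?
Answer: 9018/47 ≈ 191.87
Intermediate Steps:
G(Q, M) = -2 + Q
A(s) = -14 + 8*s (A(s) = 7*(-2 + s) + s = (-14 + 7*s) + s = -14 + 8*s)
C(c, L) = 47/9 (C(c, L) = (⅑)*47 = 47/9)
A(N)/C(226, 240) = (-14 + 8*127)/(47/9) = (-14 + 1016)*(9/47) = 1002*(9/47) = 9018/47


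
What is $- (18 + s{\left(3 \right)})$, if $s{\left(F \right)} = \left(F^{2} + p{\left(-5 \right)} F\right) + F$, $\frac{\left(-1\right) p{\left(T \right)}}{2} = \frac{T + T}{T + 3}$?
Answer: $0$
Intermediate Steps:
$p{\left(T \right)} = - \frac{4 T}{3 + T}$ ($p{\left(T \right)} = - 2 \frac{T + T}{T + 3} = - 2 \frac{2 T}{3 + T} = - \frac{4 T}{3 + T}$)
$s{\left(F \right)} = F^{2} - 9 F$ ($s{\left(F \right)} = \left(F^{2} + \left(-4\right) \left(-5\right) \frac{1}{3 - 5} F\right) + F = \left(F^{2} + \left(-4\right) \left(-5\right) \frac{1}{-2} F\right) + F = \left(F^{2} + \left(-4\right) \left(-5\right) \left(- \frac{1}{2}\right) F\right) + F = \left(F^{2} - 10 F\right) + F = F^{2} - 9 F$)
$- (18 + s{\left(3 \right)}) = - (18 + 3 \left(-9 + 3\right)) = - (18 + 3 \left(-6\right)) = - (18 - 18) = \left(-1\right) 0 = 0$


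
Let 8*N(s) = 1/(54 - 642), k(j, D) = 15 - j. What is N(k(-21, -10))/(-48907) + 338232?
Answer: 77813156042497/230058528 ≈ 3.3823e+5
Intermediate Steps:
N(s) = -1/4704 (N(s) = 1/(8*(54 - 642)) = (⅛)/(-588) = (⅛)*(-1/588) = -1/4704)
N(k(-21, -10))/(-48907) + 338232 = -1/4704/(-48907) + 338232 = -1/4704*(-1/48907) + 338232 = 1/230058528 + 338232 = 77813156042497/230058528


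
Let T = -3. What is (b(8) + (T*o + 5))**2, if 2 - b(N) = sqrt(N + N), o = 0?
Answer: 9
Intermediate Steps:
b(N) = 2 - sqrt(2)*sqrt(N) (b(N) = 2 - sqrt(N + N) = 2 - sqrt(2*N) = 2 - sqrt(2)*sqrt(N))
(b(8) + (T*o + 5))**2 = ((2 - sqrt(2)*sqrt(8)) + (-3*0 + 5))**2 = ((2 - sqrt(2)*2*sqrt(2)) + (0 + 5))**2 = ((2 - 4) + 5)**2 = (-2 + 5)**2 = 3**2 = 9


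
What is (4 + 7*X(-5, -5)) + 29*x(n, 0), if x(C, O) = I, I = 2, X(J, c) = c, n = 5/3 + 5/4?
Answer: 27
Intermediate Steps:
n = 35/12 (n = 5*(⅓) + 5*(¼) = 5/3 + 5/4 = 35/12 ≈ 2.9167)
x(C, O) = 2
(4 + 7*X(-5, -5)) + 29*x(n, 0) = (4 + 7*(-5)) + 29*2 = (4 - 35) + 58 = -31 + 58 = 27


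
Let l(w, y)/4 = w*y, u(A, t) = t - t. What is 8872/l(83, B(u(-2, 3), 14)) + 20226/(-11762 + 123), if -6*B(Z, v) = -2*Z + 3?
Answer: -53309362/966037 ≈ -55.184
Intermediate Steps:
u(A, t) = 0
B(Z, v) = -½ + Z/3 (B(Z, v) = -(-2*Z + 3)/6 = -(3 - 2*Z)/6 = -½ + Z/3)
l(w, y) = 4*w*y (l(w, y) = 4*(w*y) = 4*w*y)
8872/l(83, B(u(-2, 3), 14)) + 20226/(-11762 + 123) = 8872/((4*83*(-½ + (⅓)*0))) + 20226/(-11762 + 123) = 8872/((4*83*(-½ + 0))) + 20226/(-11639) = 8872/((4*83*(-½))) + 20226*(-1/11639) = 8872/(-166) - 20226/11639 = 8872*(-1/166) - 20226/11639 = -4436/83 - 20226/11639 = -53309362/966037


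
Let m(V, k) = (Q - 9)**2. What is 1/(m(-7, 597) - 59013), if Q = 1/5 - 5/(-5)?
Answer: -25/1473804 ≈ -1.6963e-5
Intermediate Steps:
Q = 6/5 (Q = 1*(1/5) - 5*(-1/5) = 1/5 + 1 = 6/5 ≈ 1.2000)
m(V, k) = 1521/25 (m(V, k) = (6/5 - 9)**2 = (-39/5)**2 = 1521/25)
1/(m(-7, 597) - 59013) = 1/(1521/25 - 59013) = 1/(-1473804/25) = -25/1473804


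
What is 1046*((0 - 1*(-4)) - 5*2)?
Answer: -6276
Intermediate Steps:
1046*((0 - 1*(-4)) - 5*2) = 1046*((0 + 4) - 10) = 1046*(4 - 10) = 1046*(-6) = -6276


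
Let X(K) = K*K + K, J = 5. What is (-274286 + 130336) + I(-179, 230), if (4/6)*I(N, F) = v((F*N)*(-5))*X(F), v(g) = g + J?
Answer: 16405470275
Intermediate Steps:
X(K) = K + K² (X(K) = K² + K = K + K²)
v(g) = 5 + g (v(g) = g + 5 = 5 + g)
I(N, F) = 3*F*(1 + F)*(5 - 5*F*N)/2 (I(N, F) = 3*((5 + (F*N)*(-5))*(F*(1 + F)))/2 = 3*((5 - 5*F*N)*(F*(1 + F)))/2 = 3*(F*(1 + F)*(5 - 5*F*N))/2 = 3*F*(1 + F)*(5 - 5*F*N)/2)
(-274286 + 130336) + I(-179, 230) = (-274286 + 130336) - 15/2*230*(1 + 230)*(-1 + 230*(-179)) = -143950 - 15/2*230*231*(-1 - 41170) = -143950 - 15/2*230*231*(-41171) = -143950 + 16405614225 = 16405470275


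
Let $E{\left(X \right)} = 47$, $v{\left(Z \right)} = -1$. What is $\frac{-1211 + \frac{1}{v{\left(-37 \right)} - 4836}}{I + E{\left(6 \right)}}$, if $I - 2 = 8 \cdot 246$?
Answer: $- \frac{5857608}{9756229} \approx -0.6004$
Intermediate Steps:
$I = 1970$ ($I = 2 + 8 \cdot 246 = 2 + 1968 = 1970$)
$\frac{-1211 + \frac{1}{v{\left(-37 \right)} - 4836}}{I + E{\left(6 \right)}} = \frac{-1211 + \frac{1}{-1 - 4836}}{1970 + 47} = \frac{-1211 + \frac{1}{-4837}}{2017} = \left(-1211 - \frac{1}{4837}\right) \frac{1}{2017} = \left(- \frac{5857608}{4837}\right) \frac{1}{2017} = - \frac{5857608}{9756229}$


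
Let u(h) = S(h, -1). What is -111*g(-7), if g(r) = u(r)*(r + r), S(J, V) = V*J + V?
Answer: 9324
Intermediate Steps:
S(J, V) = V + J*V (S(J, V) = J*V + V = V + J*V)
u(h) = -1 - h (u(h) = -(1 + h) = -1 - h)
g(r) = 2*r*(-1 - r) (g(r) = (-1 - r)*(r + r) = (-1 - r)*(2*r) = 2*r*(-1 - r))
-111*g(-7) = -(-222)*(-7)*(1 - 7) = -(-222)*(-7)*(-6) = -111*(-84) = 9324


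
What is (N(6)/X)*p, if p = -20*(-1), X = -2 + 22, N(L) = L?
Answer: 6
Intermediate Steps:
X = 20
p = 20
(N(6)/X)*p = (6/20)*20 = (6*(1/20))*20 = (3/10)*20 = 6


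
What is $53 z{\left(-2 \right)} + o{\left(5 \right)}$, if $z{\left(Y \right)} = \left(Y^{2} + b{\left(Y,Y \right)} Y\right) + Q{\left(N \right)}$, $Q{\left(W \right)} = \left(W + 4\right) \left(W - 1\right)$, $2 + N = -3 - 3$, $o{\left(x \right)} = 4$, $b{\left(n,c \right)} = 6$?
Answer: $1488$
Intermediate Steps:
$N = -8$ ($N = -2 - 6 = -8$)
$Q{\left(W \right)} = \left(-1 + W\right) \left(4 + W\right)$ ($Q{\left(W \right)} = \left(4 + W\right) \left(-1 + W\right) = \left(-1 + W\right) \left(4 + W\right)$)
$z{\left(Y \right)} = 36 + Y^{2} + 6 Y$ ($z{\left(Y \right)} = \left(Y^{2} + 6 Y\right) + \left(-4 + \left(-8\right)^{2} + 3 \left(-8\right)\right) = \left(Y^{2} + 6 Y\right) - -36 = \left(Y^{2} + 6 Y\right) + 36 = 36 + Y^{2} + 6 Y$)
$53 z{\left(-2 \right)} + o{\left(5 \right)} = 53 \left(36 + \left(-2\right)^{2} + 6 \left(-2\right)\right) + 4 = 53 \left(36 + 4 - 12\right) + 4 = 53 \cdot 28 + 4 = 1484 + 4 = 1488$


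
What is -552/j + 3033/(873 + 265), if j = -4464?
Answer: 147578/52917 ≈ 2.7889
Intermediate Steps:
-552/j + 3033/(873 + 265) = -552/(-4464) + 3033/(873 + 265) = -552*(-1/4464) + 3033/1138 = 23/186 + 3033*(1/1138) = 23/186 + 3033/1138 = 147578/52917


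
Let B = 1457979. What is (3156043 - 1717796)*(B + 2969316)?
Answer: 6367543751865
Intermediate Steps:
(3156043 - 1717796)*(B + 2969316) = (3156043 - 1717796)*(1457979 + 2969316) = 1438247*4427295 = 6367543751865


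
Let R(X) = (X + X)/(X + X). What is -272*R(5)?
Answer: -272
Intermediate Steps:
R(X) = 1 (R(X) = (2*X)/((2*X)) = (2*X)*(1/(2*X)) = 1)
-272*R(5) = -272*1 = -272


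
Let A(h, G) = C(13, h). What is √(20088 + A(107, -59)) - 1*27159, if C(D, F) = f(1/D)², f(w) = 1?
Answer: -27159 + √20089 ≈ -27017.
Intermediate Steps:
C(D, F) = 1 (C(D, F) = 1² = 1)
A(h, G) = 1
√(20088 + A(107, -59)) - 1*27159 = √(20088 + 1) - 1*27159 = √20089 - 27159 = -27159 + √20089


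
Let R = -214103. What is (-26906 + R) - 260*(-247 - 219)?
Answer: -119849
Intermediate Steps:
(-26906 + R) - 260*(-247 - 219) = (-26906 - 214103) - 260*(-247 - 219) = -241009 - 260*(-466) = -241009 + 121160 = -119849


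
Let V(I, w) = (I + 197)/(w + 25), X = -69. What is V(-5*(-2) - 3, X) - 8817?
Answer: -97038/11 ≈ -8821.6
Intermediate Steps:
V(I, w) = (197 + I)/(25 + w)
V(-5*(-2) - 3, X) - 8817 = (197 + (-5*(-2) - 3))/(25 - 69) - 8817 = (197 + (10 - 3))/(-44) - 8817 = -(197 + 7)/44 - 8817 = -1/44*204 - 8817 = -51/11 - 8817 = -97038/11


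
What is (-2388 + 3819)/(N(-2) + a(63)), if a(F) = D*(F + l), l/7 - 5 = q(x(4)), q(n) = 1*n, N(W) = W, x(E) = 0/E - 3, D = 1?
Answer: 477/25 ≈ 19.080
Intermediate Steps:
x(E) = -3 (x(E) = 0 - 3 = -3)
q(n) = n
l = 14 (l = 35 + 7*(-3) = 35 - 21 = 14)
a(F) = 14 + F (a(F) = 1*(F + 14) = 1*(14 + F) = 14 + F)
(-2388 + 3819)/(N(-2) + a(63)) = (-2388 + 3819)/(-2 + (14 + 63)) = 1431/(-2 + 77) = 1431/75 = 1431*(1/75) = 477/25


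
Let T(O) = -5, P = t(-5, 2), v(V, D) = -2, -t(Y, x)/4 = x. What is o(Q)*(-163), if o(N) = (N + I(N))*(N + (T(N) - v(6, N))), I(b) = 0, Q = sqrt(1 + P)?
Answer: 1141 + 489*I*sqrt(7) ≈ 1141.0 + 1293.8*I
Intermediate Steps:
t(Y, x) = -4*x
P = -8 (P = -4*2 = -8)
Q = I*sqrt(7) (Q = sqrt(1 - 8) = sqrt(-7) = I*sqrt(7) ≈ 2.6458*I)
o(N) = N*(-3 + N) (o(N) = (N + 0)*(N + (-5 - 1*(-2))) = N*(N + (-5 + 2)) = N*(N - 3) = N*(-3 + N))
o(Q)*(-163) = ((I*sqrt(7))*(-3 + I*sqrt(7)))*(-163) = (I*sqrt(7)*(-3 + I*sqrt(7)))*(-163) = -163*I*sqrt(7)*(-3 + I*sqrt(7))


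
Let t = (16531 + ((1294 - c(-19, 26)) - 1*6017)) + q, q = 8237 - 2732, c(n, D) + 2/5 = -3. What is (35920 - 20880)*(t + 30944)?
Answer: 725836416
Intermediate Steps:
c(n, D) = -17/5 (c(n, D) = -⅖ - 3 = -17/5)
q = 5505
t = 86582/5 (t = (16531 + ((1294 - 1*(-17/5)) - 1*6017)) + 5505 = (16531 + ((1294 + 17/5) - 6017)) + 5505 = (16531 + (6487/5 - 6017)) + 5505 = (16531 - 23598/5) + 5505 = 59057/5 + 5505 = 86582/5 ≈ 17316.)
(35920 - 20880)*(t + 30944) = (35920 - 20880)*(86582/5 + 30944) = 15040*(241302/5) = 725836416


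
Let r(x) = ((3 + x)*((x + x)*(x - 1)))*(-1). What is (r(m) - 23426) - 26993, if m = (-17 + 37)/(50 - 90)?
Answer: -201691/4 ≈ -50423.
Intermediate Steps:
m = -½ (m = 20/(-40) = 20*(-1/40) = -½ ≈ -0.50000)
r(x) = -2*x*(-1 + x)*(3 + x) (r(x) = ((3 + x)*((2*x)*(-1 + x)))*(-1) = ((3 + x)*(2*x*(-1 + x)))*(-1) = (2*x*(-1 + x)*(3 + x))*(-1) = -2*x*(-1 + x)*(3 + x))
(r(m) - 23426) - 26993 = (2*(-½)*(3 - (-½)² - 2*(-½)) - 23426) - 26993 = (2*(-½)*(3 - 1*¼ + 1) - 23426) - 26993 = (2*(-½)*(3 - ¼ + 1) - 23426) - 26993 = (2*(-½)*(15/4) - 23426) - 26993 = (-15/4 - 23426) - 26993 = -93719/4 - 26993 = -201691/4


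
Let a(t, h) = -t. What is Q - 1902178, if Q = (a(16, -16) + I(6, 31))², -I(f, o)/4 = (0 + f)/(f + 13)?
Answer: -686578674/361 ≈ -1.9019e+6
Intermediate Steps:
I(f, o) = -4*f/(13 + f) (I(f, o) = -4*(0 + f)/(f + 13) = -4*f/(13 + f))
Q = 107584/361 (Q = (-1*16 - 4*6/(13 + 6))² = (-16 - 4*6/19)² = (-16 - 4*6*1/19)² = (-16 - 24/19)² = (-328/19)² = 107584/361 ≈ 298.02)
Q - 1902178 = 107584/361 - 1902178 = -686578674/361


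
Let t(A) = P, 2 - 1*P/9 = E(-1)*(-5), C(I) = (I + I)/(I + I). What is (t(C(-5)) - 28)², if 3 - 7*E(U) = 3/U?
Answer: 40000/49 ≈ 816.33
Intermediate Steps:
E(U) = 3/7 - 3/(7*U)
C(I) = 1 (C(I) = (2*I)/((2*I)) = (2*I)*(1/(2*I)) = 1)
P = 396/7 (P = 18 - 9*(3/7)*(-1 - 1)/(-1)*(-5) = 18 - 9*(3/7)*(-1)*(-2)*(-5) = 18 - 54*(-5)/7 = 18 - 9*(-30/7) = 18 + 270/7 = 396/7 ≈ 56.571)
t(A) = 396/7
(t(C(-5)) - 28)² = (396/7 - 28)² = (200/7)² = 40000/49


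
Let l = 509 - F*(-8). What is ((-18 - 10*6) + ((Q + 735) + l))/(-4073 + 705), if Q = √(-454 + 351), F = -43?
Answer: -411/1684 - I*√103/3368 ≈ -0.24406 - 0.0030133*I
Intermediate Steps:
Q = I*√103 (Q = √(-103) = I*√103 ≈ 10.149*I)
l = 165 (l = 509 - (-43)*(-8) = 509 - 1*344 = 509 - 344 = 165)
((-18 - 10*6) + ((Q + 735) + l))/(-4073 + 705) = ((-18 - 10*6) + ((I*√103 + 735) + 165))/(-4073 + 705) = ((-18 - 60) + ((735 + I*√103) + 165))/(-3368) = (-78 + (900 + I*√103))*(-1/3368) = (822 + I*√103)*(-1/3368) = -411/1684 - I*√103/3368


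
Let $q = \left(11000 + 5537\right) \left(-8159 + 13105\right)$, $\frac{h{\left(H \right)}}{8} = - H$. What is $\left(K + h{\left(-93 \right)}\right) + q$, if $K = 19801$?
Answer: $81812547$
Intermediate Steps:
$h{\left(H \right)} = - 8 H$ ($h{\left(H \right)} = 8 \left(- H\right) = - 8 H$)
$q = 81792002$ ($q = 16537 \cdot 4946 = 81792002$)
$\left(K + h{\left(-93 \right)}\right) + q = \left(19801 - -744\right) + 81792002 = \left(19801 + 744\right) + 81792002 = 20545 + 81792002 = 81812547$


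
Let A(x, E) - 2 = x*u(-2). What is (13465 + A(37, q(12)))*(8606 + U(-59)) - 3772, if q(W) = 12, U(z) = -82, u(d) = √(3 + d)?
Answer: 115104324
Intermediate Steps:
A(x, E) = 2 + x (A(x, E) = 2 + x*√(3 - 2) = 2 + x*√1 = 2 + x*1 = 2 + x)
(13465 + A(37, q(12)))*(8606 + U(-59)) - 3772 = (13465 + (2 + 37))*(8606 - 82) - 3772 = (13465 + 39)*8524 - 3772 = 13504*8524 - 3772 = 115108096 - 3772 = 115104324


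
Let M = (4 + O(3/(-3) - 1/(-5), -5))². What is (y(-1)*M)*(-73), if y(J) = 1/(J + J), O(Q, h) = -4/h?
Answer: 21024/25 ≈ 840.96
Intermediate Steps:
y(J) = 1/(2*J)
M = 576/25 (M = (4 - 4/(-5))² = (4 - 4*(-⅕))² = (4 + ⅘)² = (24/5)² = 576/25 ≈ 23.040)
(y(-1)*M)*(-73) = (((½)/(-1))*(576/25))*(-73) = (((½)*(-1))*(576/25))*(-73) = -½*576/25*(-73) = -288/25*(-73) = 21024/25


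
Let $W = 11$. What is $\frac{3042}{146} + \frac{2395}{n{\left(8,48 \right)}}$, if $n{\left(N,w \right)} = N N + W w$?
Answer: $\frac{1075267}{43216} \approx 24.881$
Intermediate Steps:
$n{\left(N,w \right)} = N^{2} + 11 w$ ($n{\left(N,w \right)} = N N + 11 w = N^{2} + 11 w$)
$\frac{3042}{146} + \frac{2395}{n{\left(8,48 \right)}} = \frac{3042}{146} + \frac{2395}{8^{2} + 11 \cdot 48} = 3042 \cdot \frac{1}{146} + \frac{2395}{64 + 528} = \frac{1521}{73} + \frac{2395}{592} = \frac{1075267}{43216}$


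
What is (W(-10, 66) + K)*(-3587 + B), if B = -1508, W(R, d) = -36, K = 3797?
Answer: -19162295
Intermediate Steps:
(W(-10, 66) + K)*(-3587 + B) = (-36 + 3797)*(-3587 - 1508) = 3761*(-5095) = -19162295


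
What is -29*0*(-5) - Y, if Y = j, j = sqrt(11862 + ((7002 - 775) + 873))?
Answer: -sqrt(18962) ≈ -137.70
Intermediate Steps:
j = sqrt(18962) (j = sqrt(11862 + (6227 + 873)) = sqrt(11862 + 7100) = sqrt(18962) ≈ 137.70)
Y = sqrt(18962) ≈ 137.70
-29*0*(-5) - Y = -29*0*(-5) - sqrt(18962) = 0*(-5) - sqrt(18962) = 0 - sqrt(18962) = -sqrt(18962)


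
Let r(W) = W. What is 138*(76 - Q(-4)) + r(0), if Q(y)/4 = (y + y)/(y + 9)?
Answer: 56856/5 ≈ 11371.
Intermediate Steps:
Q(y) = 8*y/(9 + y) (Q(y) = 4*((y + y)/(y + 9)) = 4*((2*y)/(9 + y)) = 4*(2*y/(9 + y)) = 8*y/(9 + y))
138*(76 - Q(-4)) + r(0) = 138*(76 - 8*(-4)/(9 - 4)) + 0 = 138*(76 - 8*(-4)/5) + 0 = 138*(76 - 1*(-32/5)) + 0 = 138*(76 + 32/5) + 0 = 138*(412/5) + 0 = 56856/5 + 0 = 56856/5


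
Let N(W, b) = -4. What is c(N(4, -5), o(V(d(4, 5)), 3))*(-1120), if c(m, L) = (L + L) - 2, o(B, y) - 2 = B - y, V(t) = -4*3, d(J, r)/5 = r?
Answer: 31360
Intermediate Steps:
d(J, r) = 5*r
V(t) = -12
o(B, y) = 2 + B - y (o(B, y) = 2 + (B - y) = 2 + B - y)
c(m, L) = -2 + 2*L (c(m, L) = 2*L - 2 = -2 + 2*L)
c(N(4, -5), o(V(d(4, 5)), 3))*(-1120) = (-2 + 2*(2 - 12 - 1*3))*(-1120) = (-2 + 2*(2 - 12 - 3))*(-1120) = (-2 + 2*(-13))*(-1120) = (-2 - 26)*(-1120) = -28*(-1120) = 31360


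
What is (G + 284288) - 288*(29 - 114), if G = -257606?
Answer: 51162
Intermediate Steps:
(G + 284288) - 288*(29 - 114) = (-257606 + 284288) - 288*(29 - 114) = 26682 - 288*(-85) = 26682 + 24480 = 51162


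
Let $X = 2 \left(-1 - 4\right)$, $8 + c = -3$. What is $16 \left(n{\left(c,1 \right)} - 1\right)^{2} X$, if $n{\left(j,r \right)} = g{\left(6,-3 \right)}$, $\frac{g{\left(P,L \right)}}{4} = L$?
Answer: $-27040$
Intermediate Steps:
$c = -11$ ($c = -8 - 3 = -11$)
$X = -10$ ($X = 2 \left(-5\right) = -10$)
$g{\left(P,L \right)} = 4 L$
$n{\left(j,r \right)} = -12$ ($n{\left(j,r \right)} = 4 \left(-3\right) = -12$)
$16 \left(n{\left(c,1 \right)} - 1\right)^{2} X = 16 \left(-12 - 1\right)^{2} \left(-10\right) = 16 \left(-13\right)^{2} \left(-10\right) = 16 \cdot 169 \left(-10\right) = 2704 \left(-10\right) = -27040$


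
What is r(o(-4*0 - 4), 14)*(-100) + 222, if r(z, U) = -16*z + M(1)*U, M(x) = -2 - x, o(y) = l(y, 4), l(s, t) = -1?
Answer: 2822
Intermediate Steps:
o(y) = -1
r(z, U) = -16*z - 3*U (r(z, U) = -16*z + (-2 - 1*1)*U = -16*z + (-2 - 1)*U = -16*z - 3*U)
r(o(-4*0 - 4), 14)*(-100) + 222 = (-16*(-1) - 3*14)*(-100) + 222 = (16 - 42)*(-100) + 222 = -26*(-100) + 222 = 2600 + 222 = 2822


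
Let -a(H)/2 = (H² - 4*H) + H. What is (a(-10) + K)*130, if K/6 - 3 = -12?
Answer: -40820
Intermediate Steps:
K = -54 (K = 18 + 6*(-12) = 18 - 72 = -54)
a(H) = -2*H² + 6*H (a(H) = -2*((H² - 4*H) + H) = -2*(H² - 3*H) = -2*H² + 6*H)
(a(-10) + K)*130 = (2*(-10)*(3 - 1*(-10)) - 54)*130 = (2*(-10)*(3 + 10) - 54)*130 = (2*(-10)*13 - 54)*130 = (-260 - 54)*130 = -314*130 = -40820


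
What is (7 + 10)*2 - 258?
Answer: -224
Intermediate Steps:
(7 + 10)*2 - 258 = 17*2 - 258 = 34 - 258 = -224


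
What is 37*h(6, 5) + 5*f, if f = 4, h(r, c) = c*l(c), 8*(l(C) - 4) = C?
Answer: 7005/8 ≈ 875.63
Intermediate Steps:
l(C) = 4 + C/8
h(r, c) = c*(4 + c/8)
37*h(6, 5) + 5*f = 37*((1/8)*5*(32 + 5)) + 5*4 = 37*((1/8)*5*37) + 20 = 37*(185/8) + 20 = 6845/8 + 20 = 7005/8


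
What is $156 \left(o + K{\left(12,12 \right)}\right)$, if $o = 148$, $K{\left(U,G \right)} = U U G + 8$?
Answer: $293904$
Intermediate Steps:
$K{\left(U,G \right)} = 8 + G U^{2}$ ($K{\left(U,G \right)} = U^{2} G + 8 = G U^{2} + 8 = 8 + G U^{2}$)
$156 \left(o + K{\left(12,12 \right)}\right) = 156 \left(148 + \left(8 + 12 \cdot 12^{2}\right)\right) = 156 \left(148 + \left(8 + 12 \cdot 144\right)\right) = 156 \left(148 + \left(8 + 1728\right)\right) = 156 \left(148 + 1736\right) = 156 \cdot 1884 = 293904$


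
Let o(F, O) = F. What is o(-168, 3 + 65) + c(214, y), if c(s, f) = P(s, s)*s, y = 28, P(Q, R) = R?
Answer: 45628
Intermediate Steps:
c(s, f) = s**2 (c(s, f) = s*s = s**2)
o(-168, 3 + 65) + c(214, y) = -168 + 214**2 = -168 + 45796 = 45628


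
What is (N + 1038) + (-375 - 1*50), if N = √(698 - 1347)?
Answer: 613 + I*√649 ≈ 613.0 + 25.475*I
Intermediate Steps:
N = I*√649 (N = √(-649) = I*√649 ≈ 25.475*I)
(N + 1038) + (-375 - 1*50) = (I*√649 + 1038) + (-375 - 1*50) = (1038 + I*√649) + (-375 - 50) = (1038 + I*√649) - 425 = 613 + I*√649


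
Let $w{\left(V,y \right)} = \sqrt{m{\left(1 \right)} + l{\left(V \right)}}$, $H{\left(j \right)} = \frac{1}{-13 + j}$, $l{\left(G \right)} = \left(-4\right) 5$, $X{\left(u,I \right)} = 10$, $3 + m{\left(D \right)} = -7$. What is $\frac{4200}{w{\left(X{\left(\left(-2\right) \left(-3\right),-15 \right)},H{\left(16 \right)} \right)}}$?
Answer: $- 140 i \sqrt{30} \approx - 766.81 i$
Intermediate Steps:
$m{\left(D \right)} = -10$ ($m{\left(D \right)} = -3 - 7 = -10$)
$l{\left(G \right)} = -20$
$w{\left(V,y \right)} = i \sqrt{30}$ ($w{\left(V,y \right)} = \sqrt{-10 - 20} = \sqrt{-30} = i \sqrt{30}$)
$\frac{4200}{w{\left(X{\left(\left(-2\right) \left(-3\right),-15 \right)},H{\left(16 \right)} \right)}} = \frac{4200}{i \sqrt{30}} = 4200 \left(- \frac{i \sqrt{30}}{30}\right) = - 140 i \sqrt{30}$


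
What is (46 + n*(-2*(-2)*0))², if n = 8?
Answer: 2116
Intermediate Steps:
(46 + n*(-2*(-2)*0))² = (46 + 8*(-2*(-2)*0))² = (46 + 8*(4*0))² = (46 + 8*0)² = (46 + 0)² = 46² = 2116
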